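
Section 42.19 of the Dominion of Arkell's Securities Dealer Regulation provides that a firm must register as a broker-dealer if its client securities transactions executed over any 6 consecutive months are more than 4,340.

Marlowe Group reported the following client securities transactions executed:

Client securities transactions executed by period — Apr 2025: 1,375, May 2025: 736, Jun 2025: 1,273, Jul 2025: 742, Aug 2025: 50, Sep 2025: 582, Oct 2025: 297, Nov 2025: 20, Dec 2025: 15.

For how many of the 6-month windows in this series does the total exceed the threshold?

1

Apr 2025–Sep 2025: 1,375 + 736 + 1,273 + 742 + 50 + 582 = 4,758 (over)
May 2025–Oct 2025: 736 + 1,273 + 742 + 50 + 582 + 297 = 3,680 (under)
Jun 2025–Nov 2025: 1,273 + 742 + 50 + 582 + 297 + 20 = 2,964 (under)
Jul 2025–Dec 2025: 742 + 50 + 582 + 297 + 20 + 15 = 1,706 (under)
1 window exceeds the threshold.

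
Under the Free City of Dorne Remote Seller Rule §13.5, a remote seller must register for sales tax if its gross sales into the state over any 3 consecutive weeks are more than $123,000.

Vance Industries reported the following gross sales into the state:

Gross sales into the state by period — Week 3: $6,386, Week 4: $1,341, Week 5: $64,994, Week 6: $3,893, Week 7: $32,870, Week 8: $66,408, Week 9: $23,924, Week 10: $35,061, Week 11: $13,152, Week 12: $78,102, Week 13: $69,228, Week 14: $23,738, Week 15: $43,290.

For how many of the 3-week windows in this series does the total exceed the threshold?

Week 3–Week 5: $6,386 + $1,341 + $64,994 = $72,721 (under)
Week 4–Week 6: $1,341 + $64,994 + $3,893 = $70,228 (under)
Week 5–Week 7: $64,994 + $3,893 + $32,870 = $101,757 (under)
Week 6–Week 8: $3,893 + $32,870 + $66,408 = $103,171 (under)
Week 7–Week 9: $32,870 + $66,408 + $23,924 = $123,202 (over)
Week 8–Week 10: $66,408 + $23,924 + $35,061 = $125,393 (over)
Week 9–Week 11: $23,924 + $35,061 + $13,152 = $72,137 (under)
Week 10–Week 12: $35,061 + $13,152 + $78,102 = $126,315 (over)
Week 11–Week 13: $13,152 + $78,102 + $69,228 = $160,482 (over)
Week 12–Week 14: $78,102 + $69,228 + $23,738 = $171,068 (over)
Week 13–Week 15: $69,228 + $23,738 + $43,290 = $136,256 (over)
6 windows exceed the threshold.

6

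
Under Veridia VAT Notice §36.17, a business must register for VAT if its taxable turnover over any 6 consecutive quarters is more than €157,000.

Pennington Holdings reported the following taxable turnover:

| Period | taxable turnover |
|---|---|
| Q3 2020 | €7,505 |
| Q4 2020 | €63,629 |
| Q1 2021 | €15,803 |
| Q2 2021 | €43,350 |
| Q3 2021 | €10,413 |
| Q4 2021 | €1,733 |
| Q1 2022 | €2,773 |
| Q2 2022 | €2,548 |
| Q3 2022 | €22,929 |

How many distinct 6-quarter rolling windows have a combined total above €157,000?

0

Q3 2020–Q4 2021: €7,505 + €63,629 + €15,803 + €43,350 + €10,413 + €1,733 = €142,433 (under)
Q4 2020–Q1 2022: €63,629 + €15,803 + €43,350 + €10,413 + €1,733 + €2,773 = €137,701 (under)
Q1 2021–Q2 2022: €15,803 + €43,350 + €10,413 + €1,733 + €2,773 + €2,548 = €76,620 (under)
Q2 2021–Q3 2022: €43,350 + €10,413 + €1,733 + €2,773 + €2,548 + €22,929 = €83,746 (under)
0 windows exceed the threshold.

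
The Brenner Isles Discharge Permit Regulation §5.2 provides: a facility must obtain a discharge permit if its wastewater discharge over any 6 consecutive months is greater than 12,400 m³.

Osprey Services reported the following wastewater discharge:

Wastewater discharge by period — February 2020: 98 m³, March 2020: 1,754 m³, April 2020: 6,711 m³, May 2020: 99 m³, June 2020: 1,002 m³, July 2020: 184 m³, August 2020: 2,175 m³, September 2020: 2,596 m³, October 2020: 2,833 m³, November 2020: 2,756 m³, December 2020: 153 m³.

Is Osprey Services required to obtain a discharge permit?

Yes

February 2020–July 2020: 98 m³ + 1,754 m³ + 6,711 m³ + 99 m³ + 1,002 m³ + 184 m³ = 9,848 m³ (under)
March 2020–August 2020: 1,754 m³ + 6,711 m³ + 99 m³ + 1,002 m³ + 184 m³ + 2,175 m³ = 11,925 m³ (under)
April 2020–September 2020: 6,711 m³ + 99 m³ + 1,002 m³ + 184 m³ + 2,175 m³ + 2,596 m³ = 12,767 m³ (over)
May 2020–October 2020: 99 m³ + 1,002 m³ + 184 m³ + 2,175 m³ + 2,596 m³ + 2,833 m³ = 8,889 m³ (under)
June 2020–November 2020: 1,002 m³ + 184 m³ + 2,175 m³ + 2,596 m³ + 2,833 m³ + 2,756 m³ = 11,546 m³ (under)
July 2020–December 2020: 184 m³ + 2,175 m³ + 2,596 m³ + 2,833 m³ + 2,756 m³ + 153 m³ = 10,697 m³ (under)
At least one window exceeds 12,400 m³.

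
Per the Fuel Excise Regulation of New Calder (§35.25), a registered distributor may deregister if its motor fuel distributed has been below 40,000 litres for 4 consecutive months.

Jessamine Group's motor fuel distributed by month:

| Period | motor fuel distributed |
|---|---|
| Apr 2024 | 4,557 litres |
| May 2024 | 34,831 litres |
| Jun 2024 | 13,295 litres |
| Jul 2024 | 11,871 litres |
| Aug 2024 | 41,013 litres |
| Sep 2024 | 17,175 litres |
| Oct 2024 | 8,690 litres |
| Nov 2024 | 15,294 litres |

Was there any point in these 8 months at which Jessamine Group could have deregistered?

Yes

Months below 40,000 litres: Apr 2024, May 2024, Jun 2024, Jul 2024, Sep 2024, Oct 2024, Nov 2024.
Longest run of consecutive months below the threshold: 4.
4 ≥ 4, so Jessamine Group became eligible.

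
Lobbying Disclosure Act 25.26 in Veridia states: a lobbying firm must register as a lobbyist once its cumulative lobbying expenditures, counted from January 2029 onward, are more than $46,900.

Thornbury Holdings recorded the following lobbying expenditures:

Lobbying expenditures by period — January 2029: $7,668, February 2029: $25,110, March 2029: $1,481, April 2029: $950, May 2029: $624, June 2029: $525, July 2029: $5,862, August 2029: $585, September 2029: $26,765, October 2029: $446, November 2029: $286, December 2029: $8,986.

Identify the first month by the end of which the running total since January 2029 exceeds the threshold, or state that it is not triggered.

Through January 2029: $7,668
Through February 2029: $32,778
Through March 2029: $34,259
Through April 2029: $35,209
Through May 2029: $35,833
Through June 2029: $36,358
Through July 2029: $42,220
Through August 2029: $42,805
Through September 2029: $69,570 ← exceeds threshold

September 2029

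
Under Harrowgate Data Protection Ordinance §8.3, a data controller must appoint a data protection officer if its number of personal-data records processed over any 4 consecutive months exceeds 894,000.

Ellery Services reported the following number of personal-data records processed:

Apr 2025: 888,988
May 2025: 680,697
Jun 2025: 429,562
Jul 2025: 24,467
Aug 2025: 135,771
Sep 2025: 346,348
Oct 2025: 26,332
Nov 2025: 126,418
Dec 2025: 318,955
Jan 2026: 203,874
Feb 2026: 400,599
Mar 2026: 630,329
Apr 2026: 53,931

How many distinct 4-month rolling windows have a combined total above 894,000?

6

Apr 2025–Jul 2025: 888,988 + 680,697 + 429,562 + 24,467 = 2,023,714 (over)
May 2025–Aug 2025: 680,697 + 429,562 + 24,467 + 135,771 = 1,270,497 (over)
Jun 2025–Sep 2025: 429,562 + 24,467 + 135,771 + 346,348 = 936,148 (over)
Jul 2025–Oct 2025: 24,467 + 135,771 + 346,348 + 26,332 = 532,918 (under)
Aug 2025–Nov 2025: 135,771 + 346,348 + 26,332 + 126,418 = 634,869 (under)
Sep 2025–Dec 2025: 346,348 + 26,332 + 126,418 + 318,955 = 818,053 (under)
Oct 2025–Jan 2026: 26,332 + 126,418 + 318,955 + 203,874 = 675,579 (under)
Nov 2025–Feb 2026: 126,418 + 318,955 + 203,874 + 400,599 = 1,049,846 (over)
Dec 2025–Mar 2026: 318,955 + 203,874 + 400,599 + 630,329 = 1,553,757 (over)
Jan 2026–Apr 2026: 203,874 + 400,599 + 630,329 + 53,931 = 1,288,733 (over)
6 windows exceed the threshold.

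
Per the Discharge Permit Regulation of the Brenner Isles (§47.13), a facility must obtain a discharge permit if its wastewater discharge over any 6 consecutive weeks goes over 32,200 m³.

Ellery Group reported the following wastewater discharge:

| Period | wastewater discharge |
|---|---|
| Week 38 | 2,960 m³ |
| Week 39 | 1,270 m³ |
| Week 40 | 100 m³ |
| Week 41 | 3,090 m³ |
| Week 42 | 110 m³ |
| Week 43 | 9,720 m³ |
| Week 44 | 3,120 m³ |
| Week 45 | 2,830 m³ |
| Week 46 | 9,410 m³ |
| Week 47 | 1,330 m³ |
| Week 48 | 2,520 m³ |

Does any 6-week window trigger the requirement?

No

Week 38–Week 43: 2,960 m³ + 1,270 m³ + 100 m³ + 3,090 m³ + 110 m³ + 9,720 m³ = 17,250 m³ (under)
Week 39–Week 44: 1,270 m³ + 100 m³ + 3,090 m³ + 110 m³ + 9,720 m³ + 3,120 m³ = 17,410 m³ (under)
Week 40–Week 45: 100 m³ + 3,090 m³ + 110 m³ + 9,720 m³ + 3,120 m³ + 2,830 m³ = 18,970 m³ (under)
Week 41–Week 46: 3,090 m³ + 110 m³ + 9,720 m³ + 3,120 m³ + 2,830 m³ + 9,410 m³ = 28,280 m³ (under)
Week 42–Week 47: 110 m³ + 9,720 m³ + 3,120 m³ + 2,830 m³ + 9,410 m³ + 1,330 m³ = 26,520 m³ (under)
Week 43–Week 48: 9,720 m³ + 3,120 m³ + 2,830 m³ + 9,410 m³ + 1,330 m³ + 2,520 m³ = 28,930 m³ (under)
No window exceeds 32,200 m³.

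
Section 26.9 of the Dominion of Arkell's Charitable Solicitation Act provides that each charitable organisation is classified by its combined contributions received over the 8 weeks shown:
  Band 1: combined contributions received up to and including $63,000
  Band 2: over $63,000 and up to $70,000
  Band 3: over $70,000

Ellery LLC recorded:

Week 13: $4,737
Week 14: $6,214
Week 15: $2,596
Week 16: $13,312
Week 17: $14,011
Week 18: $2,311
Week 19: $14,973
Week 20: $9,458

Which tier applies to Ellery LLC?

Combined contributions received: $4,737 + $6,214 + $2,596 + $13,312 + $14,011 + $2,311 + $14,973 + $9,458 = $67,612.
$63,000 < $67,612 ≤ $70,000, so Band 2 applies.

Band 2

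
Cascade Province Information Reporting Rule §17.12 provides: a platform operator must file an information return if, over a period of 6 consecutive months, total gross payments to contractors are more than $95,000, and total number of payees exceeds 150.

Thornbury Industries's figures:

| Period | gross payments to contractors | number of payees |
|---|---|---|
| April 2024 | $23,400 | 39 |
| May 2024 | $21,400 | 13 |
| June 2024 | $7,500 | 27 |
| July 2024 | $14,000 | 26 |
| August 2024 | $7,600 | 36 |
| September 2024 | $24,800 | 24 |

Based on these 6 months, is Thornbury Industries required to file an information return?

Total gross payments to contractors: $23,400 + $21,400 + $7,500 + $14,000 + $7,600 + $24,800 = $98,700 (> $95,000).
Total number of payees: 39 + 13 + 27 + 26 + 36 + 24 = 165 (> 150).
The test is 'and': both thresholds are exceeded.

Yes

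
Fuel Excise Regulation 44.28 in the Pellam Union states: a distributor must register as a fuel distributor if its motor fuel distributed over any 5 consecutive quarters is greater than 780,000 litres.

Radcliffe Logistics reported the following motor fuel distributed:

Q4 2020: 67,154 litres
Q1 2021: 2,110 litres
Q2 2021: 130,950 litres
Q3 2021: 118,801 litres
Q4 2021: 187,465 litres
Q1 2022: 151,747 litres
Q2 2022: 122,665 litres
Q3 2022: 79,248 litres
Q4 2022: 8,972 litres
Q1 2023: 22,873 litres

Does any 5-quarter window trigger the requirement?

Q4 2020–Q4 2021: 67,154 litres + 2,110 litres + 130,950 litres + 118,801 litres + 187,465 litres = 506,480 litres (under)
Q1 2021–Q1 2022: 2,110 litres + 130,950 litres + 118,801 litres + 187,465 litres + 151,747 litres = 591,073 litres (under)
Q2 2021–Q2 2022: 130,950 litres + 118,801 litres + 187,465 litres + 151,747 litres + 122,665 litres = 711,628 litres (under)
Q3 2021–Q3 2022: 118,801 litres + 187,465 litres + 151,747 litres + 122,665 litres + 79,248 litres = 659,926 litres (under)
Q4 2021–Q4 2022: 187,465 litres + 151,747 litres + 122,665 litres + 79,248 litres + 8,972 litres = 550,097 litres (under)
Q1 2022–Q1 2023: 151,747 litres + 122,665 litres + 79,248 litres + 8,972 litres + 22,873 litres = 385,505 litres (under)
No window exceeds 780,000 litres.

No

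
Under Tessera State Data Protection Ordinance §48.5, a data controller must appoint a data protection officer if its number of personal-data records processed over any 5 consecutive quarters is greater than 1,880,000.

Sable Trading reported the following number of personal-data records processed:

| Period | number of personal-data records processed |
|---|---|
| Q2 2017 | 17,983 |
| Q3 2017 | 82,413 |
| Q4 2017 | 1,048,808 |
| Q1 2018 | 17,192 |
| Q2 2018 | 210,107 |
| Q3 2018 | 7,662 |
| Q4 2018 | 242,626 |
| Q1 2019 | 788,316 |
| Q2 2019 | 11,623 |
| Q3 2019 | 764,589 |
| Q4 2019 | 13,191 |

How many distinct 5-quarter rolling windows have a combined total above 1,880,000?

0

Q2 2017–Q2 2018: 17,983 + 82,413 + 1,048,808 + 17,192 + 210,107 = 1,376,503 (under)
Q3 2017–Q3 2018: 82,413 + 1,048,808 + 17,192 + 210,107 + 7,662 = 1,366,182 (under)
Q4 2017–Q4 2018: 1,048,808 + 17,192 + 210,107 + 7,662 + 242,626 = 1,526,395 (under)
Q1 2018–Q1 2019: 17,192 + 210,107 + 7,662 + 242,626 + 788,316 = 1,265,903 (under)
Q2 2018–Q2 2019: 210,107 + 7,662 + 242,626 + 788,316 + 11,623 = 1,260,334 (under)
Q3 2018–Q3 2019: 7,662 + 242,626 + 788,316 + 11,623 + 764,589 = 1,814,816 (under)
Q4 2018–Q4 2019: 242,626 + 788,316 + 11,623 + 764,589 + 13,191 = 1,820,345 (under)
0 windows exceed the threshold.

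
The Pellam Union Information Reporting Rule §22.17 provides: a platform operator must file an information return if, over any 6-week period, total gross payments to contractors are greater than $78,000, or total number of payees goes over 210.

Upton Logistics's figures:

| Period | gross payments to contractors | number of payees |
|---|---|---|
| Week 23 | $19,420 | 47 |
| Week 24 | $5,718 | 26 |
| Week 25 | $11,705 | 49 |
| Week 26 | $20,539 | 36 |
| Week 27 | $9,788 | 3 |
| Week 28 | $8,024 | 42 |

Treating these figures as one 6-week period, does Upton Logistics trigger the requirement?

No

Total gross payments to contractors: $19,420 + $5,718 + $11,705 + $20,539 + $9,788 + $8,024 = $75,194 (≤ $78,000).
Total number of payees: 47 + 26 + 49 + 36 + 3 + 42 = 203 (≤ 210).
The test is 'or': neither threshold is exceeded.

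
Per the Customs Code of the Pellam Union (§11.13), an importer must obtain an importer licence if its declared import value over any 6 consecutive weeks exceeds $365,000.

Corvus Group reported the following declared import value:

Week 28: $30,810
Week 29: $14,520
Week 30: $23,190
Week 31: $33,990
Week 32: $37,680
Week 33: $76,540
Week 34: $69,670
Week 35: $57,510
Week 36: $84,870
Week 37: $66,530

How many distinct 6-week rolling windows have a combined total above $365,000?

1

Week 28–Week 33: $30,810 + $14,520 + $23,190 + $33,990 + $37,680 + $76,540 = $216,730 (under)
Week 29–Week 34: $14,520 + $23,190 + $33,990 + $37,680 + $76,540 + $69,670 = $255,590 (under)
Week 30–Week 35: $23,190 + $33,990 + $37,680 + $76,540 + $69,670 + $57,510 = $298,580 (under)
Week 31–Week 36: $33,990 + $37,680 + $76,540 + $69,670 + $57,510 + $84,870 = $360,260 (under)
Week 32–Week 37: $37,680 + $76,540 + $69,670 + $57,510 + $84,870 + $66,530 = $392,800 (over)
1 window exceeds the threshold.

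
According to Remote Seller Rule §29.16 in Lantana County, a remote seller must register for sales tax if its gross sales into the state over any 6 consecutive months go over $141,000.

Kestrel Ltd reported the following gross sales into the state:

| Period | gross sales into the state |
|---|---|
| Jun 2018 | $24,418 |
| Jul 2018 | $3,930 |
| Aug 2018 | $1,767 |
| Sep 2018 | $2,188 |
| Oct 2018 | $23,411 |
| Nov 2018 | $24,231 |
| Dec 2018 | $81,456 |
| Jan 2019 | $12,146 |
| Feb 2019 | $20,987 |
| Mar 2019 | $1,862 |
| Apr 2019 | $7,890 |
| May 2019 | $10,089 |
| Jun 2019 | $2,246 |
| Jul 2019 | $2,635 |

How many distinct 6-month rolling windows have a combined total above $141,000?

Jun 2018–Nov 2018: $24,418 + $3,930 + $1,767 + $2,188 + $23,411 + $24,231 = $79,945 (under)
Jul 2018–Dec 2018: $3,930 + $1,767 + $2,188 + $23,411 + $24,231 + $81,456 = $136,983 (under)
Aug 2018–Jan 2019: $1,767 + $2,188 + $23,411 + $24,231 + $81,456 + $12,146 = $145,199 (over)
Sep 2018–Feb 2019: $2,188 + $23,411 + $24,231 + $81,456 + $12,146 + $20,987 = $164,419 (over)
Oct 2018–Mar 2019: $23,411 + $24,231 + $81,456 + $12,146 + $20,987 + $1,862 = $164,093 (over)
Nov 2018–Apr 2019: $24,231 + $81,456 + $12,146 + $20,987 + $1,862 + $7,890 = $148,572 (over)
Dec 2018–May 2019: $81,456 + $12,146 + $20,987 + $1,862 + $7,890 + $10,089 = $134,430 (under)
Jan 2019–Jun 2019: $12,146 + $20,987 + $1,862 + $7,890 + $10,089 + $2,246 = $55,220 (under)
Feb 2019–Jul 2019: $20,987 + $1,862 + $7,890 + $10,089 + $2,246 + $2,635 = $45,709 (under)
4 windows exceed the threshold.

4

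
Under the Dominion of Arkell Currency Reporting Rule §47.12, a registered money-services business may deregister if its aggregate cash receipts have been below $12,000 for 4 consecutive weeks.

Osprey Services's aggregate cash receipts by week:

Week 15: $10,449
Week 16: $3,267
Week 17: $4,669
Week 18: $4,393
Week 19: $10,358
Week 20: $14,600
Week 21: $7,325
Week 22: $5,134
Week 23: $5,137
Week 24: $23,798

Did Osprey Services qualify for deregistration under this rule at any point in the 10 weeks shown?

Yes

Weeks below $12,000: Week 15, Week 16, Week 17, Week 18, Week 19, Week 21, Week 22, Week 23.
Longest run of consecutive weeks below the threshold: 5.
5 ≥ 4, so Osprey Services became eligible.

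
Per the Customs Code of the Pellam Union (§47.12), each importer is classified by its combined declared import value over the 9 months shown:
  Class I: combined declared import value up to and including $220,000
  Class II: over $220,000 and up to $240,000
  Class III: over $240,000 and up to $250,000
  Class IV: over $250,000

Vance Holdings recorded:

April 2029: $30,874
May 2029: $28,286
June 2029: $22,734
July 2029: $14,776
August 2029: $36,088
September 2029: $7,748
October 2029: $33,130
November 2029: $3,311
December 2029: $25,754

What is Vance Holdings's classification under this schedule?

Class I

Combined declared import value: $30,874 + $28,286 + $22,734 + $14,776 + $36,088 + $7,748 + $33,130 + $3,311 + $25,754 = $202,701.
$202,701 ≤ $220,000, so Class I applies.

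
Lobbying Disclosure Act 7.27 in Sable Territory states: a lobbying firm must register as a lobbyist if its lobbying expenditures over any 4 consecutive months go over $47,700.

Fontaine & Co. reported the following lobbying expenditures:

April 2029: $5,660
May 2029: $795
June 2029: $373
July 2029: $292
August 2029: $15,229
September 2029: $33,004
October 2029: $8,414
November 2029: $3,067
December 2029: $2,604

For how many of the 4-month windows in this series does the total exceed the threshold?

April 2029–July 2029: $5,660 + $795 + $373 + $292 = $7,120 (under)
May 2029–August 2029: $795 + $373 + $292 + $15,229 = $16,689 (under)
June 2029–September 2029: $373 + $292 + $15,229 + $33,004 = $48,898 (over)
July 2029–October 2029: $292 + $15,229 + $33,004 + $8,414 = $56,939 (over)
August 2029–November 2029: $15,229 + $33,004 + $8,414 + $3,067 = $59,714 (over)
September 2029–December 2029: $33,004 + $8,414 + $3,067 + $2,604 = $47,089 (under)
3 windows exceed the threshold.

3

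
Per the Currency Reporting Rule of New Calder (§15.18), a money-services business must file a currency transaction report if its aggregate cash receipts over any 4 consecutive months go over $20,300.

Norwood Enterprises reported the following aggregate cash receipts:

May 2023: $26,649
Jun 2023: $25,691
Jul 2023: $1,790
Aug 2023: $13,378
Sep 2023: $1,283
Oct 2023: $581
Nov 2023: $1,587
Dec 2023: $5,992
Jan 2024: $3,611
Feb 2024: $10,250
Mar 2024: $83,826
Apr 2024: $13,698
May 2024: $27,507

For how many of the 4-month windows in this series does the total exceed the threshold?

May 2023–Aug 2023: $26,649 + $25,691 + $1,790 + $13,378 = $67,508 (over)
Jun 2023–Sep 2023: $25,691 + $1,790 + $13,378 + $1,283 = $42,142 (over)
Jul 2023–Oct 2023: $1,790 + $13,378 + $1,283 + $581 = $17,032 (under)
Aug 2023–Nov 2023: $13,378 + $1,283 + $581 + $1,587 = $16,829 (under)
Sep 2023–Dec 2023: $1,283 + $581 + $1,587 + $5,992 = $9,443 (under)
Oct 2023–Jan 2024: $581 + $1,587 + $5,992 + $3,611 = $11,771 (under)
Nov 2023–Feb 2024: $1,587 + $5,992 + $3,611 + $10,250 = $21,440 (over)
Dec 2023–Mar 2024: $5,992 + $3,611 + $10,250 + $83,826 = $103,679 (over)
Jan 2024–Apr 2024: $3,611 + $10,250 + $83,826 + $13,698 = $111,385 (over)
Feb 2024–May 2024: $10,250 + $83,826 + $13,698 + $27,507 = $135,281 (over)
6 windows exceed the threshold.

6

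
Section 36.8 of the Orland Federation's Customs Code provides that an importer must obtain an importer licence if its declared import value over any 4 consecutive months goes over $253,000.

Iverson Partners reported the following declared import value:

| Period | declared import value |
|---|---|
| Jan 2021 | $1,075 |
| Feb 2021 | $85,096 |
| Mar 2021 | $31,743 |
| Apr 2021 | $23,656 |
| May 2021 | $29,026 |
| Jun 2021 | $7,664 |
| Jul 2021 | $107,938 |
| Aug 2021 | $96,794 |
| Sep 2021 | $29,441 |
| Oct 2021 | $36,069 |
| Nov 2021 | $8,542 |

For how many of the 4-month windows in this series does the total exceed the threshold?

1

Jan 2021–Apr 2021: $1,075 + $85,096 + $31,743 + $23,656 = $141,570 (under)
Feb 2021–May 2021: $85,096 + $31,743 + $23,656 + $29,026 = $169,521 (under)
Mar 2021–Jun 2021: $31,743 + $23,656 + $29,026 + $7,664 = $92,089 (under)
Apr 2021–Jul 2021: $23,656 + $29,026 + $7,664 + $107,938 = $168,284 (under)
May 2021–Aug 2021: $29,026 + $7,664 + $107,938 + $96,794 = $241,422 (under)
Jun 2021–Sep 2021: $7,664 + $107,938 + $96,794 + $29,441 = $241,837 (under)
Jul 2021–Oct 2021: $107,938 + $96,794 + $29,441 + $36,069 = $270,242 (over)
Aug 2021–Nov 2021: $96,794 + $29,441 + $36,069 + $8,542 = $170,846 (under)
1 window exceeds the threshold.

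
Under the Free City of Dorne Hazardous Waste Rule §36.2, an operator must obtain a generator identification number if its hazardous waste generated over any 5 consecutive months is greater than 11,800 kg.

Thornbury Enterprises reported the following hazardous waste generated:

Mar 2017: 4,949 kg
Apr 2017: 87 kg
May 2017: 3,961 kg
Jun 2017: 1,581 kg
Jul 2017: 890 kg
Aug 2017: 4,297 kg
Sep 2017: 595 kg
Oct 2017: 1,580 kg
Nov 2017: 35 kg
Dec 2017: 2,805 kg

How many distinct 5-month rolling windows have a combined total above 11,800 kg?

Mar 2017–Jul 2017: 4,949 kg + 87 kg + 3,961 kg + 1,581 kg + 890 kg = 11,468 kg (under)
Apr 2017–Aug 2017: 87 kg + 3,961 kg + 1,581 kg + 890 kg + 4,297 kg = 10,816 kg (under)
May 2017–Sep 2017: 3,961 kg + 1,581 kg + 890 kg + 4,297 kg + 595 kg = 11,324 kg (under)
Jun 2017–Oct 2017: 1,581 kg + 890 kg + 4,297 kg + 595 kg + 1,580 kg = 8,943 kg (under)
Jul 2017–Nov 2017: 890 kg + 4,297 kg + 595 kg + 1,580 kg + 35 kg = 7,397 kg (under)
Aug 2017–Dec 2017: 4,297 kg + 595 kg + 1,580 kg + 35 kg + 2,805 kg = 9,312 kg (under)
0 windows exceed the threshold.

0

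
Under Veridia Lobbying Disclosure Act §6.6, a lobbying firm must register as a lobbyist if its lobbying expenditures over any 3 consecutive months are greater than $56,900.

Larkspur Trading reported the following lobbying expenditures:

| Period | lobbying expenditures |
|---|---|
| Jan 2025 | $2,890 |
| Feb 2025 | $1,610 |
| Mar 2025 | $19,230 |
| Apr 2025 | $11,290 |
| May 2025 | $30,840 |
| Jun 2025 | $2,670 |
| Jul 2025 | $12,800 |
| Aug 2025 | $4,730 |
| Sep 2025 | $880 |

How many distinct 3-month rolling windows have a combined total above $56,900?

1

Jan 2025–Mar 2025: $2,890 + $1,610 + $19,230 = $23,730 (under)
Feb 2025–Apr 2025: $1,610 + $19,230 + $11,290 = $32,130 (under)
Mar 2025–May 2025: $19,230 + $11,290 + $30,840 = $61,360 (over)
Apr 2025–Jun 2025: $11,290 + $30,840 + $2,670 = $44,800 (under)
May 2025–Jul 2025: $30,840 + $2,670 + $12,800 = $46,310 (under)
Jun 2025–Aug 2025: $2,670 + $12,800 + $4,730 = $20,200 (under)
Jul 2025–Sep 2025: $12,800 + $4,730 + $880 = $18,410 (under)
1 window exceeds the threshold.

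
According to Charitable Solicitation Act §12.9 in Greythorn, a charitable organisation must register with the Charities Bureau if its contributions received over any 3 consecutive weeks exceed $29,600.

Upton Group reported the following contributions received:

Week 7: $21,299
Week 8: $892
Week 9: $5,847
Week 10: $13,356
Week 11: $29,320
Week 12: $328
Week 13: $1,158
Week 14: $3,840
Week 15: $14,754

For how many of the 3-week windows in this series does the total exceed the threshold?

3

Week 7–Week 9: $21,299 + $892 + $5,847 = $28,038 (under)
Week 8–Week 10: $892 + $5,847 + $13,356 = $20,095 (under)
Week 9–Week 11: $5,847 + $13,356 + $29,320 = $48,523 (over)
Week 10–Week 12: $13,356 + $29,320 + $328 = $43,004 (over)
Week 11–Week 13: $29,320 + $328 + $1,158 = $30,806 (over)
Week 12–Week 14: $328 + $1,158 + $3,840 = $5,326 (under)
Week 13–Week 15: $1,158 + $3,840 + $14,754 = $19,752 (under)
3 windows exceed the threshold.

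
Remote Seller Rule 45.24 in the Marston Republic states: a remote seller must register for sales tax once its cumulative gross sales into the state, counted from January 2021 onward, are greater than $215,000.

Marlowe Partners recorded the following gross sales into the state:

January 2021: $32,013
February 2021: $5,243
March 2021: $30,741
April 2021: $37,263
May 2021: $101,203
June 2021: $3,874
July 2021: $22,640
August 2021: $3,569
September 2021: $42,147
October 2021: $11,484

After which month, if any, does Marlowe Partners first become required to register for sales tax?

Through January 2021: $32,013
Through February 2021: $37,256
Through March 2021: $67,997
Through April 2021: $105,260
Through May 2021: $206,463
Through June 2021: $210,337
Through July 2021: $232,977 ← exceeds threshold

July 2021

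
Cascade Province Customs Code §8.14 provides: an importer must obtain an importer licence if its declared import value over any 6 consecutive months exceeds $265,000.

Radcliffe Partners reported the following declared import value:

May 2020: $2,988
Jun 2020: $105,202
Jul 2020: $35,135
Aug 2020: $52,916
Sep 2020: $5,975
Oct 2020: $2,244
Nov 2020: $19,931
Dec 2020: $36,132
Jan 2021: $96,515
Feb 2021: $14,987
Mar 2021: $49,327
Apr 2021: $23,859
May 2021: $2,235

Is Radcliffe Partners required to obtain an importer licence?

No

May 2020–Oct 2020: $2,988 + $105,202 + $35,135 + $52,916 + $5,975 + $2,244 = $204,460 (under)
Jun 2020–Nov 2020: $105,202 + $35,135 + $52,916 + $5,975 + $2,244 + $19,931 = $221,403 (under)
Jul 2020–Dec 2020: $35,135 + $52,916 + $5,975 + $2,244 + $19,931 + $36,132 = $152,333 (under)
Aug 2020–Jan 2021: $52,916 + $5,975 + $2,244 + $19,931 + $36,132 + $96,515 = $213,713 (under)
Sep 2020–Feb 2021: $5,975 + $2,244 + $19,931 + $36,132 + $96,515 + $14,987 = $175,784 (under)
Oct 2020–Mar 2021: $2,244 + $19,931 + $36,132 + $96,515 + $14,987 + $49,327 = $219,136 (under)
Nov 2020–Apr 2021: $19,931 + $36,132 + $96,515 + $14,987 + $49,327 + $23,859 = $240,751 (under)
Dec 2020–May 2021: $36,132 + $96,515 + $14,987 + $49,327 + $23,859 + $2,235 = $223,055 (under)
No window exceeds $265,000.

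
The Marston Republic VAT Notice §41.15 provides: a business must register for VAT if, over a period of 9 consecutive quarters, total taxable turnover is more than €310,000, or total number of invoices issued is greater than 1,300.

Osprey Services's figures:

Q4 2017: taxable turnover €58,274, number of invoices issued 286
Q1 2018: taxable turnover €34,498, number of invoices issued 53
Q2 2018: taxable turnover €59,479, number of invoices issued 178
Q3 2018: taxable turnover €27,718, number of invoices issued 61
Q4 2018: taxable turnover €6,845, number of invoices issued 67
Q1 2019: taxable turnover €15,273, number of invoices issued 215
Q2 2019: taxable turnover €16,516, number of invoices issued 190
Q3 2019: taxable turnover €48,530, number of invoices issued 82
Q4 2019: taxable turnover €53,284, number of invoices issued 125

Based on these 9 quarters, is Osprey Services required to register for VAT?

Total taxable turnover: €58,274 + €34,498 + €59,479 + €27,718 + €6,845 + €15,273 + €16,516 + €48,530 + €53,284 = €320,417 (> €310,000).
Total number of invoices issued: 286 + 53 + 178 + 61 + 67 + 215 + 190 + 82 + 125 = 1,257 (≤ 1,300).
The test is 'or': at least one threshold is exceeded.

Yes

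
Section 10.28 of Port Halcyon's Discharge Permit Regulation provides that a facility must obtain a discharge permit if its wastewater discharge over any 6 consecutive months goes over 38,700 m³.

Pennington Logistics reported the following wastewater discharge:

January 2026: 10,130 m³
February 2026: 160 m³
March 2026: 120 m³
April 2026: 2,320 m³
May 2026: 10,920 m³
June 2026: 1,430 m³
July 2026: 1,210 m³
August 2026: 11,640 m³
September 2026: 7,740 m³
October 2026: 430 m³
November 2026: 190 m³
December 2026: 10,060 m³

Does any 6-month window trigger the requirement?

January 2026–June 2026: 10,130 m³ + 160 m³ + 120 m³ + 2,320 m³ + 10,920 m³ + 1,430 m³ = 25,080 m³ (under)
February 2026–July 2026: 160 m³ + 120 m³ + 2,320 m³ + 10,920 m³ + 1,430 m³ + 1,210 m³ = 16,160 m³ (under)
March 2026–August 2026: 120 m³ + 2,320 m³ + 10,920 m³ + 1,430 m³ + 1,210 m³ + 11,640 m³ = 27,640 m³ (under)
April 2026–September 2026: 2,320 m³ + 10,920 m³ + 1,430 m³ + 1,210 m³ + 11,640 m³ + 7,740 m³ = 35,260 m³ (under)
May 2026–October 2026: 10,920 m³ + 1,430 m³ + 1,210 m³ + 11,640 m³ + 7,740 m³ + 430 m³ = 33,370 m³ (under)
June 2026–November 2026: 1,430 m³ + 1,210 m³ + 11,640 m³ + 7,740 m³ + 430 m³ + 190 m³ = 22,640 m³ (under)
July 2026–December 2026: 1,210 m³ + 11,640 m³ + 7,740 m³ + 430 m³ + 190 m³ + 10,060 m³ = 31,270 m³ (under)
No window exceeds 38,700 m³.

No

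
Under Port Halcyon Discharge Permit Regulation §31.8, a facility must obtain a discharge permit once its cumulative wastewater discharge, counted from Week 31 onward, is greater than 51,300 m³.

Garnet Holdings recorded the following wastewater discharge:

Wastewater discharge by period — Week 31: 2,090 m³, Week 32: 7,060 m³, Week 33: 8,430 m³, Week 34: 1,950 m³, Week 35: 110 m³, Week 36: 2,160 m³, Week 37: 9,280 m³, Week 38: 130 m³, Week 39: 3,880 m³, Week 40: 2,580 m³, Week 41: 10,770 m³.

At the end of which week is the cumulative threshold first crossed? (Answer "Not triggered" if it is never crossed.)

Not triggered

Through Week 31: 2,090 m³
Through Week 32: 9,150 m³
Through Week 33: 17,580 m³
Through Week 34: 19,530 m³
Through Week 35: 19,640 m³
Through Week 36: 21,800 m³
Through Week 37: 31,080 m³
Through Week 38: 31,210 m³
Through Week 39: 35,090 m³
Through Week 40: 37,670 m³
Through Week 41: 48,440 m³
Final cumulative total 48,440 m³ ≤ 51,300 m³; the threshold is never exceeded.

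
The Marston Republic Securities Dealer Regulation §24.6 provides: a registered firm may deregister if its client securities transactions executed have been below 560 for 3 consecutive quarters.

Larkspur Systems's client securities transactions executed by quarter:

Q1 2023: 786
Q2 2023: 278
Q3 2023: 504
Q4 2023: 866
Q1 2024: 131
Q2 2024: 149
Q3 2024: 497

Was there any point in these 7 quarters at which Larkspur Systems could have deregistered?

Yes

Quarters below 560: Q2 2023, Q3 2023, Q1 2024, Q2 2024, Q3 2024.
Longest run of consecutive quarters below the threshold: 3.
3 ≥ 3, so Larkspur Systems became eligible.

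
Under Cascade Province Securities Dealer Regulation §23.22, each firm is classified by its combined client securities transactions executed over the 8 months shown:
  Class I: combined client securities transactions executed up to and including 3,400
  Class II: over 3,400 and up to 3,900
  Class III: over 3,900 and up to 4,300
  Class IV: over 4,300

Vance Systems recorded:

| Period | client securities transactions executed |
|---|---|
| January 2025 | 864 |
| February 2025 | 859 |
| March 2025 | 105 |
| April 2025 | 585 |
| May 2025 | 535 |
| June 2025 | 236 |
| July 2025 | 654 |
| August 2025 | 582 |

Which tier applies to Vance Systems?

Combined client securities transactions executed: 864 + 859 + 105 + 585 + 535 + 236 + 654 + 582 = 4,420.
4,420 > 4,300, so Class IV applies.

Class IV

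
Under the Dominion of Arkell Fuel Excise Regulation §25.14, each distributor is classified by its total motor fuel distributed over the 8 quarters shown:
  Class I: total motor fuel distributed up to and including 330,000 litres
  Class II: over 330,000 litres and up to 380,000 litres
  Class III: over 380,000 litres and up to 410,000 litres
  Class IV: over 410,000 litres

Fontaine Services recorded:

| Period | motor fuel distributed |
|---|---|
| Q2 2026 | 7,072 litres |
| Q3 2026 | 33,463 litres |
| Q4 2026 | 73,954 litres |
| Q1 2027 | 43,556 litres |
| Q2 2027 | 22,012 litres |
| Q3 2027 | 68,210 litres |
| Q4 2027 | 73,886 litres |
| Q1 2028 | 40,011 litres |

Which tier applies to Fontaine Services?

Class II

Total motor fuel distributed: 7,072 litres + 33,463 litres + 73,954 litres + 43,556 litres + 22,012 litres + 68,210 litres + 73,886 litres + 40,011 litres = 362,164 litres.
330,000 litres < 362,164 litres ≤ 380,000 litres, so Class II applies.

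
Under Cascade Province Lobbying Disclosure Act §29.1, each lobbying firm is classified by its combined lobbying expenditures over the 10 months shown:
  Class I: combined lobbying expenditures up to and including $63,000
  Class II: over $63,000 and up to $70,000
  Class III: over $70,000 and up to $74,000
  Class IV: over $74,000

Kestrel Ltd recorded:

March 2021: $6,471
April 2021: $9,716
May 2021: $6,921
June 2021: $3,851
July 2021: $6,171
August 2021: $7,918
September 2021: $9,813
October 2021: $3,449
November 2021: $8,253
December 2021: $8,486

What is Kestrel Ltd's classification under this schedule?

Class III

Combined lobbying expenditures: $6,471 + $9,716 + $6,921 + $3,851 + $6,171 + $7,918 + $9,813 + $3,449 + $8,253 + $8,486 = $71,049.
$70,000 < $71,049 ≤ $74,000, so Class III applies.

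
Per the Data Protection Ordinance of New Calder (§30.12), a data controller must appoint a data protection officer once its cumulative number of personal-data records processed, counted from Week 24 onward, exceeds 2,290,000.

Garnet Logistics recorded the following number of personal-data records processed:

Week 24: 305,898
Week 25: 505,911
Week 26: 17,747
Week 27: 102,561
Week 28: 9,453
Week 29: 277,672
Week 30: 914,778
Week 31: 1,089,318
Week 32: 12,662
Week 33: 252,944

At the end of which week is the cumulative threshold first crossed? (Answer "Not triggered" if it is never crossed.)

Week 31

Through Week 24: 305,898
Through Week 25: 811,809
Through Week 26: 829,556
Through Week 27: 932,117
Through Week 28: 941,570
Through Week 29: 1,219,242
Through Week 30: 2,134,020
Through Week 31: 3,223,338 ← exceeds threshold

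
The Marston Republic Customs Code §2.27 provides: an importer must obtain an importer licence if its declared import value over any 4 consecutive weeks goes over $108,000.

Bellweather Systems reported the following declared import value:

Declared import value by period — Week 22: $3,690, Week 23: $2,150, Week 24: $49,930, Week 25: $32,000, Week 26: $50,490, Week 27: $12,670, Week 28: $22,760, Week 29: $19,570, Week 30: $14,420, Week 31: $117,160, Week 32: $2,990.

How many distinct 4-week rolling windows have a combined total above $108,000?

5

Week 22–Week 25: $3,690 + $2,150 + $49,930 + $32,000 = $87,770 (under)
Week 23–Week 26: $2,150 + $49,930 + $32,000 + $50,490 = $134,570 (over)
Week 24–Week 27: $49,930 + $32,000 + $50,490 + $12,670 = $145,090 (over)
Week 25–Week 28: $32,000 + $50,490 + $12,670 + $22,760 = $117,920 (over)
Week 26–Week 29: $50,490 + $12,670 + $22,760 + $19,570 = $105,490 (under)
Week 27–Week 30: $12,670 + $22,760 + $19,570 + $14,420 = $69,420 (under)
Week 28–Week 31: $22,760 + $19,570 + $14,420 + $117,160 = $173,910 (over)
Week 29–Week 32: $19,570 + $14,420 + $117,160 + $2,990 = $154,140 (over)
5 windows exceed the threshold.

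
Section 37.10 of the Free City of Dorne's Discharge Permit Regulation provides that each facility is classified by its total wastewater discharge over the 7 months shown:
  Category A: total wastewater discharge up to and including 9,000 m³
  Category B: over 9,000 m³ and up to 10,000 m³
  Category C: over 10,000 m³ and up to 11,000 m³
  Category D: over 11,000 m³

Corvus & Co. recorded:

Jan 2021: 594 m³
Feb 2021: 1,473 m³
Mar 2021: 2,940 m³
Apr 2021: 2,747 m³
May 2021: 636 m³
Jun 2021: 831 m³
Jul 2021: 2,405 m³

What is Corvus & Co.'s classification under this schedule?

Total wastewater discharge: 594 m³ + 1,473 m³ + 2,940 m³ + 2,747 m³ + 636 m³ + 831 m³ + 2,405 m³ = 11,626 m³.
11,626 m³ > 11,000 m³, so Category D applies.

Category D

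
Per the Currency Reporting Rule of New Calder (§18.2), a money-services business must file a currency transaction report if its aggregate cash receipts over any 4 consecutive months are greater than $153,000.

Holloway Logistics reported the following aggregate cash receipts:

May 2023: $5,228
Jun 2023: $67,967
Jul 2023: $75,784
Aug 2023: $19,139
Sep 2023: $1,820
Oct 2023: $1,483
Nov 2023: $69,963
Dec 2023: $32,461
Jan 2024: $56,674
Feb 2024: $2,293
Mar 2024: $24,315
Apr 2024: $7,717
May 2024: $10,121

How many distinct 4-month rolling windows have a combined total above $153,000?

4

May 2023–Aug 2023: $5,228 + $67,967 + $75,784 + $19,139 = $168,118 (over)
Jun 2023–Sep 2023: $67,967 + $75,784 + $19,139 + $1,820 = $164,710 (over)
Jul 2023–Oct 2023: $75,784 + $19,139 + $1,820 + $1,483 = $98,226 (under)
Aug 2023–Nov 2023: $19,139 + $1,820 + $1,483 + $69,963 = $92,405 (under)
Sep 2023–Dec 2023: $1,820 + $1,483 + $69,963 + $32,461 = $105,727 (under)
Oct 2023–Jan 2024: $1,483 + $69,963 + $32,461 + $56,674 = $160,581 (over)
Nov 2023–Feb 2024: $69,963 + $32,461 + $56,674 + $2,293 = $161,391 (over)
Dec 2023–Mar 2024: $32,461 + $56,674 + $2,293 + $24,315 = $115,743 (under)
Jan 2024–Apr 2024: $56,674 + $2,293 + $24,315 + $7,717 = $90,999 (under)
Feb 2024–May 2024: $2,293 + $24,315 + $7,717 + $10,121 = $44,446 (under)
4 windows exceed the threshold.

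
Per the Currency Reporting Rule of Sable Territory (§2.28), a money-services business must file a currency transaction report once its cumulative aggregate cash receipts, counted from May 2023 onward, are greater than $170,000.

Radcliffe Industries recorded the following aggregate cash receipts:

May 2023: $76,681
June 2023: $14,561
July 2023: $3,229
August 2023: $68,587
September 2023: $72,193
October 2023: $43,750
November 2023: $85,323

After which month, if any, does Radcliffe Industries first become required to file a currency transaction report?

September 2023

Through May 2023: $76,681
Through June 2023: $91,242
Through July 2023: $94,471
Through August 2023: $163,058
Through September 2023: $235,251 ← exceeds threshold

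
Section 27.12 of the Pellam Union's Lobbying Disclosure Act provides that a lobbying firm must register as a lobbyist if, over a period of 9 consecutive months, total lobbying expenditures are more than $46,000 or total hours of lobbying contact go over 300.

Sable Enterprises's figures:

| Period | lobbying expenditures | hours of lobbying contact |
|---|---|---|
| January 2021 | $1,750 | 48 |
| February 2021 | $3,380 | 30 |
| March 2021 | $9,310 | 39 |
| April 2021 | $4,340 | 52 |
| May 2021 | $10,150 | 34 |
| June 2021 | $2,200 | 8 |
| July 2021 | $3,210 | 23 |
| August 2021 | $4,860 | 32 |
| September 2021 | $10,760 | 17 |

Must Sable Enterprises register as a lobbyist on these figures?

Total lobbying expenditures: $1,750 + $3,380 + $9,310 + $4,340 + $10,150 + $2,200 + $3,210 + $4,860 + $10,760 = $49,960 (> $46,000).
Total hours of lobbying contact: 48 + 30 + 39 + 52 + 34 + 8 + 23 + 32 + 17 = 283 (≤ 300).
The test is 'or': at least one threshold is exceeded.

Yes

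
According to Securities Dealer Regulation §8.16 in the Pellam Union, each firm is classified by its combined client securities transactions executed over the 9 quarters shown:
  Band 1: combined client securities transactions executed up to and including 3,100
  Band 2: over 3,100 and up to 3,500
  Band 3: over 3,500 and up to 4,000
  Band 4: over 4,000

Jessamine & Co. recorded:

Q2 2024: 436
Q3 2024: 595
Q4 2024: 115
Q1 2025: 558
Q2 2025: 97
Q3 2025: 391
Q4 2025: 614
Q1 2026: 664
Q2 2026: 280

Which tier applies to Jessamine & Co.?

Band 3

Combined client securities transactions executed: 436 + 595 + 115 + 558 + 97 + 391 + 614 + 664 + 280 = 3,750.
3,500 < 3,750 ≤ 4,000, so Band 3 applies.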